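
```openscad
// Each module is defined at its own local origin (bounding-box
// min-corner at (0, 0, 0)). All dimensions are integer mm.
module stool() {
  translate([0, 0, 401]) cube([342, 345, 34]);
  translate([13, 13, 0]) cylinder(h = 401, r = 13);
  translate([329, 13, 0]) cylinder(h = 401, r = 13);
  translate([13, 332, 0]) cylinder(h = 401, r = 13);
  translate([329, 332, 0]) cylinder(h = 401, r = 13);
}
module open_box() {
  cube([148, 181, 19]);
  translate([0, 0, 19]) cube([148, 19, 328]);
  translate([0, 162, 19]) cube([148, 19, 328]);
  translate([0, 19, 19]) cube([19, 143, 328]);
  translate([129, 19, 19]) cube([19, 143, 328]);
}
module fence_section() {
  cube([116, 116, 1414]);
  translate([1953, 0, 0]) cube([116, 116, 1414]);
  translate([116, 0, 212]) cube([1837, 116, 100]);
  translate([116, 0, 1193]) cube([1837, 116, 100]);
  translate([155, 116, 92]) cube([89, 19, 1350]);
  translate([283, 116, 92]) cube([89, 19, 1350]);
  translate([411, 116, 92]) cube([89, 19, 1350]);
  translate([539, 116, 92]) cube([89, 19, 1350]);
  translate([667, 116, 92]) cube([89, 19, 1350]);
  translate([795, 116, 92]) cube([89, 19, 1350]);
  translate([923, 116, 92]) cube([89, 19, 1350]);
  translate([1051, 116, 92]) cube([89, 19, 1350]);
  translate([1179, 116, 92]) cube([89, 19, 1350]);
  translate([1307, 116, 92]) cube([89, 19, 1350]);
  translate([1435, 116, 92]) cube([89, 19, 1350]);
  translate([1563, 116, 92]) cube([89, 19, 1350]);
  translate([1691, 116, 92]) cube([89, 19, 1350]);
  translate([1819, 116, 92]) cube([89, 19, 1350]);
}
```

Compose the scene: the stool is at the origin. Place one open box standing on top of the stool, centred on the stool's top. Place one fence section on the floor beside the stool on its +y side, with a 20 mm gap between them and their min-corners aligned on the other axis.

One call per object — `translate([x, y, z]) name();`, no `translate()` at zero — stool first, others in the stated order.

stool();
translate([97, 82, 435]) open_box();
translate([0, 365, 0]) fence_section();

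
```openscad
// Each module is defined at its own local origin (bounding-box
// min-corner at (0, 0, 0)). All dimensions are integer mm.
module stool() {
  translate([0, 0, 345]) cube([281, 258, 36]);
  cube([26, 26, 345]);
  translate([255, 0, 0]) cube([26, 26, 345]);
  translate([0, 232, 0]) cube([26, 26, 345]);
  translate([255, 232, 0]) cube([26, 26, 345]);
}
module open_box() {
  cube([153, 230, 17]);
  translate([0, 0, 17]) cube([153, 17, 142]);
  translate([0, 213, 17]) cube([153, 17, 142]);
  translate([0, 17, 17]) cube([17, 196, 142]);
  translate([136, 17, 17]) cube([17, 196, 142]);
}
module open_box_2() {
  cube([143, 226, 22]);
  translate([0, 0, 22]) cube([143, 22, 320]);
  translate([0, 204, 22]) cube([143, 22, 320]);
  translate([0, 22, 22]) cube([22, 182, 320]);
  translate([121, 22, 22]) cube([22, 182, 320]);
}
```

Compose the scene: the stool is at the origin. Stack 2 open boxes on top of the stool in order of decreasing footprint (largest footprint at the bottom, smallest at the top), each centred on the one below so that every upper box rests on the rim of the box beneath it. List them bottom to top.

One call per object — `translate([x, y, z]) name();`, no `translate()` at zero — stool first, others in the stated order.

stool();
translate([64, 14, 381]) open_box();
translate([69, 16, 540]) open_box_2();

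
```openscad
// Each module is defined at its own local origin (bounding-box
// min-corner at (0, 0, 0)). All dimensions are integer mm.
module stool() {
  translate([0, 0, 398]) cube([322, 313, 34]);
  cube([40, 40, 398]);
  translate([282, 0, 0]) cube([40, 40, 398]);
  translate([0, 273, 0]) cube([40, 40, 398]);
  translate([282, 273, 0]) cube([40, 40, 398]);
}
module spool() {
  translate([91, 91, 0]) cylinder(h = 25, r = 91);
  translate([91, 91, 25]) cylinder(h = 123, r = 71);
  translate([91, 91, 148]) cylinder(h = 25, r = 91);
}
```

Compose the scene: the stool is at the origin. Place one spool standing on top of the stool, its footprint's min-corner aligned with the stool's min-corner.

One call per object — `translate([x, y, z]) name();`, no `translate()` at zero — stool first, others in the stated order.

stool();
translate([0, 0, 432]) spool();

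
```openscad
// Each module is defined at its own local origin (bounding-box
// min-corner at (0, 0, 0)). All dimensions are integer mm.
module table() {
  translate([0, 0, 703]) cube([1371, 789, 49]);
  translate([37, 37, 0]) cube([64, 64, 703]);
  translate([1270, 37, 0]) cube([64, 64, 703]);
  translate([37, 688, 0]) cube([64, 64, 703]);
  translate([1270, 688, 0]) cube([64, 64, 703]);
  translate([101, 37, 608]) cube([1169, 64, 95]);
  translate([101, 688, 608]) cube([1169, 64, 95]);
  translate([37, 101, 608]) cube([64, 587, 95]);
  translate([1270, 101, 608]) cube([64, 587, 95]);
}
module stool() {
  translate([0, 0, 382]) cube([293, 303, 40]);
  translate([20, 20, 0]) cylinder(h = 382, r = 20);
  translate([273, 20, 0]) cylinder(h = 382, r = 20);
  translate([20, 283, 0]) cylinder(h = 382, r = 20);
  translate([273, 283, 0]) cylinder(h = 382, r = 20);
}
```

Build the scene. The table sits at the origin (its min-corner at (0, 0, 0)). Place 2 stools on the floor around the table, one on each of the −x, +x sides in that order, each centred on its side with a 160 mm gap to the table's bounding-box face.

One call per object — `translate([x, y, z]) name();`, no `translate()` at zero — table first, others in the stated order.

table();
translate([-453, 243, 0]) stool();
translate([1531, 243, 0]) stool();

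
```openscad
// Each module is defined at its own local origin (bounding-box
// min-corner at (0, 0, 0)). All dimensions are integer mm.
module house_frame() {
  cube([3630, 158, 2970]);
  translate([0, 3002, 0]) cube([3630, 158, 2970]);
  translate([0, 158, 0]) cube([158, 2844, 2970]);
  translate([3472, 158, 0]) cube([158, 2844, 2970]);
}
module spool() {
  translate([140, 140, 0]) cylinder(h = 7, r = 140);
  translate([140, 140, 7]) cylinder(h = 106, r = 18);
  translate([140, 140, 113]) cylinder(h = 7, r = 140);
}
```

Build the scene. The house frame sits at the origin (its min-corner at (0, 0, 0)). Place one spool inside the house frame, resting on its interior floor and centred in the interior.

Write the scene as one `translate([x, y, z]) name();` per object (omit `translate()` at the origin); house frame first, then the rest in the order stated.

house_frame();
translate([1675, 1440, 0]) spool();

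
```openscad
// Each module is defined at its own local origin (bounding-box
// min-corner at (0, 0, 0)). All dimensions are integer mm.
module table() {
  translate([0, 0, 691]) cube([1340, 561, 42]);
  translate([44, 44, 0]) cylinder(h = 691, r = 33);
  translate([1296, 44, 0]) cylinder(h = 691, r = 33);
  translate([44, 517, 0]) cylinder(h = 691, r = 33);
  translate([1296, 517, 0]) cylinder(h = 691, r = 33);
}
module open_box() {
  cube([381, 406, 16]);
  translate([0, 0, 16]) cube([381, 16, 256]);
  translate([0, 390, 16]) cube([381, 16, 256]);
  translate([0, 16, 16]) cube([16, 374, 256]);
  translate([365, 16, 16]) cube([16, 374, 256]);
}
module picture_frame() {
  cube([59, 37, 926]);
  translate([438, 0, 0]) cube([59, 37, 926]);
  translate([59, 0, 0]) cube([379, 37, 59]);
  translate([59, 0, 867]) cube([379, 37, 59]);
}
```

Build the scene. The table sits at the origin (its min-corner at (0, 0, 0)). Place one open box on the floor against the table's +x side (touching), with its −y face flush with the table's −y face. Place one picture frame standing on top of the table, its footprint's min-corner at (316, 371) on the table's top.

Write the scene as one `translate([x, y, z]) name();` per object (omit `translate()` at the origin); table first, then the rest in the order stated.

table();
translate([1340, 0, 0]) open_box();
translate([316, 371, 733]) picture_frame();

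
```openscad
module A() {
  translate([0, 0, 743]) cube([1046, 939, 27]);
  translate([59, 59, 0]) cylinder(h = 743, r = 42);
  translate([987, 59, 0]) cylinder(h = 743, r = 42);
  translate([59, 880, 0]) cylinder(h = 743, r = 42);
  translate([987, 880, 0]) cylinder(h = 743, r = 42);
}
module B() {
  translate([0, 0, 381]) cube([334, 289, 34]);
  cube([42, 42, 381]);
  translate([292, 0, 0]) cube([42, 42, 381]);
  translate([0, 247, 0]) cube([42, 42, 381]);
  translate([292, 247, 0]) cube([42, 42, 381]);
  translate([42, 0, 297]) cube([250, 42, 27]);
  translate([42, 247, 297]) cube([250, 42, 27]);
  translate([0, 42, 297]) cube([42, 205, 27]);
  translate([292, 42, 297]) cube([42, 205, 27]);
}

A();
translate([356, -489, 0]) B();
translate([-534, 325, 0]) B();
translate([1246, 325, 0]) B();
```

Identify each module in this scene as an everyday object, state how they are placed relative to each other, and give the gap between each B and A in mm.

Each stool's nearest face is 200 mm from the table's bounding box.

A is a table. B is a stool. Three stools sit around the table at the −y, −x, +x sides. The gap between each stool and the table is 200 mm.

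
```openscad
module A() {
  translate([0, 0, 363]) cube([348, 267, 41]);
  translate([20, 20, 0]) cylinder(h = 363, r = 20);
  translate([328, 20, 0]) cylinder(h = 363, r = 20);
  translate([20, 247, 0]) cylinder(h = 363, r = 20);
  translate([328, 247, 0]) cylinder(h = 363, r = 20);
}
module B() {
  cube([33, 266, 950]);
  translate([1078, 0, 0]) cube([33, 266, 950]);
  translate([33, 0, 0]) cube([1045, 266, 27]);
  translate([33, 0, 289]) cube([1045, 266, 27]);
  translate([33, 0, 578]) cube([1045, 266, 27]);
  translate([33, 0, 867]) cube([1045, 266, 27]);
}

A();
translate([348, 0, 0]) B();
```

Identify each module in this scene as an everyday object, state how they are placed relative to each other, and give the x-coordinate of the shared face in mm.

The stool's +x face and the bookshelf's −x face are both at x = 348 mm.

A is a stool. B is a bookshelf. The bookshelf is against the stool's +x side, with their −y faces flush. The x-coordinate of the shared face is 348 mm.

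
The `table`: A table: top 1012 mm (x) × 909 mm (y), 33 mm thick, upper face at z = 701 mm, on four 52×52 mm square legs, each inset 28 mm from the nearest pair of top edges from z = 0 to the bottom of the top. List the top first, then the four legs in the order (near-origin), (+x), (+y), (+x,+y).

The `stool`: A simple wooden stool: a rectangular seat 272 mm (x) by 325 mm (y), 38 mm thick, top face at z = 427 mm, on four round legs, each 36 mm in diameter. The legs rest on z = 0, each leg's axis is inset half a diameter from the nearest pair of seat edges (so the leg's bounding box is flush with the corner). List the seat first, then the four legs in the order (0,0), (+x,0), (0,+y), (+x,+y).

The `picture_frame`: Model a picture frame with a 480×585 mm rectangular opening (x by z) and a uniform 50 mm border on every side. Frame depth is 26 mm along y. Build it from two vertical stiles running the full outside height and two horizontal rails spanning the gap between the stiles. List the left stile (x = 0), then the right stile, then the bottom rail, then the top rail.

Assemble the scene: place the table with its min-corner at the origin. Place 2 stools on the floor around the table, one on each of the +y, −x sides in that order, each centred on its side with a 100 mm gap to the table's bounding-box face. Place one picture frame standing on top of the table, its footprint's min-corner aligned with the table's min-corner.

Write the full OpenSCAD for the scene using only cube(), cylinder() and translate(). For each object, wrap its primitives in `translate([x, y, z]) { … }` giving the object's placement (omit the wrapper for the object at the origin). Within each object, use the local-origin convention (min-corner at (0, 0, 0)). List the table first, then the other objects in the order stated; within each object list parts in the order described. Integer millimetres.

translate([0, 0, 668]) cube([1012, 909, 33]);
translate([28, 28, 0]) cube([52, 52, 668]);
translate([932, 28, 0]) cube([52, 52, 668]);
translate([28, 829, 0]) cube([52, 52, 668]);
translate([932, 829, 0]) cube([52, 52, 668]);
translate([370, 1009, 0]) {
  translate([0, 0, 389]) cube([272, 325, 38]);
  translate([18, 18, 0]) cylinder(h = 389, r = 18);
  translate([254, 18, 0]) cylinder(h = 389, r = 18);
  translate([18, 307, 0]) cylinder(h = 389, r = 18);
  translate([254, 307, 0]) cylinder(h = 389, r = 18);
}
translate([-372, 292, 0]) {
  translate([0, 0, 389]) cube([272, 325, 38]);
  translate([18, 18, 0]) cylinder(h = 389, r = 18);
  translate([254, 18, 0]) cylinder(h = 389, r = 18);
  translate([18, 307, 0]) cylinder(h = 389, r = 18);
  translate([254, 307, 0]) cylinder(h = 389, r = 18);
}
translate([0, 0, 701]) {
  cube([50, 26, 685]);
  translate([530, 0, 0]) cube([50, 26, 685]);
  translate([50, 0, 0]) cube([480, 26, 50]);
  translate([50, 0, 635]) cube([480, 26, 50]);
}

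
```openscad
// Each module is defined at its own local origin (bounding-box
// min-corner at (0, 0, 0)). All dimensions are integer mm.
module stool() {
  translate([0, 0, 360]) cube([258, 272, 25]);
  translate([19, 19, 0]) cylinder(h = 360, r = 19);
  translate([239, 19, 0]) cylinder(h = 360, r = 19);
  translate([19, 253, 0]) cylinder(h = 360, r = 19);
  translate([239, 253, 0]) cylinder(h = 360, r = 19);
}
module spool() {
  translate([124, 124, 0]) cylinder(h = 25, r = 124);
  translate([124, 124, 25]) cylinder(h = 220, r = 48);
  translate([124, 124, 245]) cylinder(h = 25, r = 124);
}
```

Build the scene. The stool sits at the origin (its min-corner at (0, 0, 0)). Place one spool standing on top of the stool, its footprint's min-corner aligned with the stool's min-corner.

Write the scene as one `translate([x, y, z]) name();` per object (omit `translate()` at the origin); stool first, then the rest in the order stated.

stool();
translate([0, 0, 385]) spool();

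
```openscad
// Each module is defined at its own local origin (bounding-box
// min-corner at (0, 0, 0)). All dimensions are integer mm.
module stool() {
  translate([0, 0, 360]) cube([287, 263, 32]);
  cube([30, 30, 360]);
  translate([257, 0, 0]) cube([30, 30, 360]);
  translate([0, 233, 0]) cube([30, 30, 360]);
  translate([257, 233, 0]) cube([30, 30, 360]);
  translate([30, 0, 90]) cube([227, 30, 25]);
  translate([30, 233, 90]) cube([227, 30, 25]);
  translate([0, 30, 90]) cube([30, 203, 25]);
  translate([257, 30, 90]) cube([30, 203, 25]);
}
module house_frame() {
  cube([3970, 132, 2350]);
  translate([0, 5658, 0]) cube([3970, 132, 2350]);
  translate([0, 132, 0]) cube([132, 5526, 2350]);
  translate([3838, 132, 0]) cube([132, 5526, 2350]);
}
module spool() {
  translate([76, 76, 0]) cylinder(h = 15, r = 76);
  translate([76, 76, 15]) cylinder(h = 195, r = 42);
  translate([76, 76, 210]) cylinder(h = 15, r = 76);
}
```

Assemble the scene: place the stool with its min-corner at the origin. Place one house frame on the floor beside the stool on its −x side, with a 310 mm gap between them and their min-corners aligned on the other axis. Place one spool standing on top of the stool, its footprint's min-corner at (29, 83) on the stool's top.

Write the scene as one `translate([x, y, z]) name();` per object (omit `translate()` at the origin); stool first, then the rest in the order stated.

stool();
translate([-4280, 0, 0]) house_frame();
translate([29, 83, 392]) spool();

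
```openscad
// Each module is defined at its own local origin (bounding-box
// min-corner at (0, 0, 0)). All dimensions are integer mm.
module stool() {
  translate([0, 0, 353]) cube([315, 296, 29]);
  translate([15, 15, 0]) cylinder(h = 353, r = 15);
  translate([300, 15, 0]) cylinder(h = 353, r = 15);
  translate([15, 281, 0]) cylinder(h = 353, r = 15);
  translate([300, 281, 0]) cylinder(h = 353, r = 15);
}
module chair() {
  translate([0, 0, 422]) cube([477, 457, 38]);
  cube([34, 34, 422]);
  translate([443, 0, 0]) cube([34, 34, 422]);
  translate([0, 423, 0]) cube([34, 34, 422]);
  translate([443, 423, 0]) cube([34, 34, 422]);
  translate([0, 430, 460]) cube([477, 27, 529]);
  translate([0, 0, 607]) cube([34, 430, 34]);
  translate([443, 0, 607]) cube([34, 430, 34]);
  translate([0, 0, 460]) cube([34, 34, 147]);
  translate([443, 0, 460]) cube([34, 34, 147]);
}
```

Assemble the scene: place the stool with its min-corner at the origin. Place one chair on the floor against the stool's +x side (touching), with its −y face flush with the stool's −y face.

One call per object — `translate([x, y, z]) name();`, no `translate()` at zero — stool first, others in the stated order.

stool();
translate([315, 0, 0]) chair();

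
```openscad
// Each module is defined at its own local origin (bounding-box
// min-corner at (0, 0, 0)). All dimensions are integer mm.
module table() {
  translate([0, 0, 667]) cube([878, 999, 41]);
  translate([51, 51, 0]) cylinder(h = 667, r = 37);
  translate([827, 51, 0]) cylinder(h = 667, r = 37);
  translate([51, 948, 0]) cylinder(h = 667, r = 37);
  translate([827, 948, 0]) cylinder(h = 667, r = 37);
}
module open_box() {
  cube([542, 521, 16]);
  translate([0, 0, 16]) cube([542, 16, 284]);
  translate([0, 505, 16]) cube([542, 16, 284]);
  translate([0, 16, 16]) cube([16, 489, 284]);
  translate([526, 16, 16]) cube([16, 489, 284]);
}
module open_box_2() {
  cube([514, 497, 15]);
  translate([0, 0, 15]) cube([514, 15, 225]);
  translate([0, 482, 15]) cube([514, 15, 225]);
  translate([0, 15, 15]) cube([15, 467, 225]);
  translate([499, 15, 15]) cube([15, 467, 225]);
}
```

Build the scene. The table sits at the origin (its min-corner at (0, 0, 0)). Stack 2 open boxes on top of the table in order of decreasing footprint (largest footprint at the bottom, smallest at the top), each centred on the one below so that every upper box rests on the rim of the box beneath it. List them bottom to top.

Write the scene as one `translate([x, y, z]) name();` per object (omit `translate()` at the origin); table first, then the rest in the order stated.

table();
translate([168, 239, 708]) open_box();
translate([182, 251, 1008]) open_box_2();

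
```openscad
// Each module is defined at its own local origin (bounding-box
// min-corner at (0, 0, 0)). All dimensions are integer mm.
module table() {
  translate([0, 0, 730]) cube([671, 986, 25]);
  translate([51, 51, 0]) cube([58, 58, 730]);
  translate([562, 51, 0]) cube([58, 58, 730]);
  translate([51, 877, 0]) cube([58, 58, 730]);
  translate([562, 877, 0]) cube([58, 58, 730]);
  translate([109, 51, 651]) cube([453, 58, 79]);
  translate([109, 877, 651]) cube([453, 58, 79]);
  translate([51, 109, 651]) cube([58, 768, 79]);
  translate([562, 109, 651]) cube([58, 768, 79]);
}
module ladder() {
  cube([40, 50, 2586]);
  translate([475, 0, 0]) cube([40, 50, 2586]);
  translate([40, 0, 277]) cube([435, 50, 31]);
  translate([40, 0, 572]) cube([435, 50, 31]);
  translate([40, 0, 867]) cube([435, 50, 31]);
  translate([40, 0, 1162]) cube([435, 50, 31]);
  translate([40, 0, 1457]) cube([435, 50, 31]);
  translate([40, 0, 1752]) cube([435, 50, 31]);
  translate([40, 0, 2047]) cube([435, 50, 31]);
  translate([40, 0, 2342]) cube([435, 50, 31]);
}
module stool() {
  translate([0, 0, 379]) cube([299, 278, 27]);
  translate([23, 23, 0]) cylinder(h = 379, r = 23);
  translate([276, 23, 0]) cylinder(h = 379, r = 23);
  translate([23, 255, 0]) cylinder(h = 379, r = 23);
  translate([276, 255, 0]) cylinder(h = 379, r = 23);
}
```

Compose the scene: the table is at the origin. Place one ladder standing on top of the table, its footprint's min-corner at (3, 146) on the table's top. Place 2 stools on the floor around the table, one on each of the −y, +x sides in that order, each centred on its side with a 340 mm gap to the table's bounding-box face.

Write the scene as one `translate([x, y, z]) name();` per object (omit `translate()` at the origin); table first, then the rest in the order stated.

table();
translate([3, 146, 755]) ladder();
translate([186, -618, 0]) stool();
translate([1011, 354, 0]) stool();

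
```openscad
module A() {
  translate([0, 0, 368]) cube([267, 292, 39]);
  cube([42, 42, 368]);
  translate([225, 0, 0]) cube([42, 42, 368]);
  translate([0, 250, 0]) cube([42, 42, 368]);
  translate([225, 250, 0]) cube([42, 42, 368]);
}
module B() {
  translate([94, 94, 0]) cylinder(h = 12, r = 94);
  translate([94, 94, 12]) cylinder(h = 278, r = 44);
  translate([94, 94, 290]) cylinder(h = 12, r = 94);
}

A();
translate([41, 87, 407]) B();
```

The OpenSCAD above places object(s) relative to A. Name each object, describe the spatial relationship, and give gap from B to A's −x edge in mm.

A is a stool. B is a spool. The spool is on top of the stool. The gap from the spool to the stool's −x edge is 41 mm.

The spool's min-x is at 41; the stool's min-x is 0; gap = 41 mm.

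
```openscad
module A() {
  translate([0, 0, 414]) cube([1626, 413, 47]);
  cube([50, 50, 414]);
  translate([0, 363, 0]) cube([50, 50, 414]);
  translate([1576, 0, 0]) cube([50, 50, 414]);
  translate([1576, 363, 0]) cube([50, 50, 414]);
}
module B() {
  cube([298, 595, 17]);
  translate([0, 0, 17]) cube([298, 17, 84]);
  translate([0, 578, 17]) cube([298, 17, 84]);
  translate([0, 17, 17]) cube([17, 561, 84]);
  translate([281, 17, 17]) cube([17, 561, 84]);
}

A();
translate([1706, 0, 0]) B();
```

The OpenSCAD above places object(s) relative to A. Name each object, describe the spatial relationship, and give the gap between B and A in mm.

A is a bench. B is an open box. The open box is on the floor beside the bench on its +x side. The gap between the open box and the bench is 80 mm.

The open box's nearest face is 80 mm from the bench's +x face.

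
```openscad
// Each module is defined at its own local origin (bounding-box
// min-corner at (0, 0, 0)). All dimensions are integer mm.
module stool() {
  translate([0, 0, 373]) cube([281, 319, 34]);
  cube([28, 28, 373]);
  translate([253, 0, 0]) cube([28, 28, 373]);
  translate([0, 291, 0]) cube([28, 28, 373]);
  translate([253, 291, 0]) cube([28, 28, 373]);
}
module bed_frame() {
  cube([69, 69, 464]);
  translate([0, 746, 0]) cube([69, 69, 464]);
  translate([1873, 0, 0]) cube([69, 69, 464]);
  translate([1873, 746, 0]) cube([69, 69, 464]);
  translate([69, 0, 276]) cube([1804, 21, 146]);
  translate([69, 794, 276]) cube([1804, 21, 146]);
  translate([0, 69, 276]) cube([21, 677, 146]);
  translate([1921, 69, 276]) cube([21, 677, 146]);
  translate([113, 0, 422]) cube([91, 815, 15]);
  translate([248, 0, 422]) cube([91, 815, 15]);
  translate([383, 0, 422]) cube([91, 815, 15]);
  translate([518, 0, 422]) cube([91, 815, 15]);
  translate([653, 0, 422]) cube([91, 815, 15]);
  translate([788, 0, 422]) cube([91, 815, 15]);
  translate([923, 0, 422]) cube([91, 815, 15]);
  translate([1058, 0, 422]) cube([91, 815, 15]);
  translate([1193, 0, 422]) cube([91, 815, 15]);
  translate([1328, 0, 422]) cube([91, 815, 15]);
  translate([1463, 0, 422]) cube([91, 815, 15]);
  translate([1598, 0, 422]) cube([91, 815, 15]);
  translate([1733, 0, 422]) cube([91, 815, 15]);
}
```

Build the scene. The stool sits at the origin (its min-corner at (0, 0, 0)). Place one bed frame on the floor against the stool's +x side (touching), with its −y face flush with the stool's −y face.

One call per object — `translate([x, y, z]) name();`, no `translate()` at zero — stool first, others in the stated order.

stool();
translate([281, 0, 0]) bed_frame();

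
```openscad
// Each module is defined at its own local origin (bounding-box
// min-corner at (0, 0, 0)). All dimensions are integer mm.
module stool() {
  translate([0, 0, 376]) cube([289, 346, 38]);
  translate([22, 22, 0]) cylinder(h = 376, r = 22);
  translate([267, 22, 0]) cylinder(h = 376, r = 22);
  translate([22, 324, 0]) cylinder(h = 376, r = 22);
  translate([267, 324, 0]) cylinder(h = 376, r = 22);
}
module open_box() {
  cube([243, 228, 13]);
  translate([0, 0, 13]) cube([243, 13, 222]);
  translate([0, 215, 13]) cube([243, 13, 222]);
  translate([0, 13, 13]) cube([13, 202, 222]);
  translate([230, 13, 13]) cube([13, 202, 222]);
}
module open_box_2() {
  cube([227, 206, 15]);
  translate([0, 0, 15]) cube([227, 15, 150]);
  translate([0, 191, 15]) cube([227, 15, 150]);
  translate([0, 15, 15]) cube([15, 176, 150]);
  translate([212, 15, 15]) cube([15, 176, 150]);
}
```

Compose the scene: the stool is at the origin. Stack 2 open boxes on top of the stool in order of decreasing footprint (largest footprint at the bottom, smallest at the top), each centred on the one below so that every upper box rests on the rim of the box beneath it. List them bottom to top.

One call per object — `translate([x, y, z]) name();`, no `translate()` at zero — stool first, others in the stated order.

stool();
translate([23, 59, 414]) open_box();
translate([31, 70, 649]) open_box_2();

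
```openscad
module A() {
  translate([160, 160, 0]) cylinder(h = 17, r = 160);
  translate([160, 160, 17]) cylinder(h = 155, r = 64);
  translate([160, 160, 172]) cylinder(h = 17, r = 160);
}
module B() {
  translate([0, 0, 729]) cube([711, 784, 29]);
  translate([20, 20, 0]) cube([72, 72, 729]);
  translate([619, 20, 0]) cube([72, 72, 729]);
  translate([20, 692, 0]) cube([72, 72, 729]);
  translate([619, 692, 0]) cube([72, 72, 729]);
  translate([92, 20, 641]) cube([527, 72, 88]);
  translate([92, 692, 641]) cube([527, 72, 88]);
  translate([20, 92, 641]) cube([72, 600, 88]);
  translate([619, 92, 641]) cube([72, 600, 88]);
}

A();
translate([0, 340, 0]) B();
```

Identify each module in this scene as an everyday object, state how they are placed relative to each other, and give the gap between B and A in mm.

A is a spool. B is a table. The table is on the floor beside the spool on its +y side. The gap between the table and the spool is 20 mm.

The table's nearest face is 20 mm from the spool's +y face.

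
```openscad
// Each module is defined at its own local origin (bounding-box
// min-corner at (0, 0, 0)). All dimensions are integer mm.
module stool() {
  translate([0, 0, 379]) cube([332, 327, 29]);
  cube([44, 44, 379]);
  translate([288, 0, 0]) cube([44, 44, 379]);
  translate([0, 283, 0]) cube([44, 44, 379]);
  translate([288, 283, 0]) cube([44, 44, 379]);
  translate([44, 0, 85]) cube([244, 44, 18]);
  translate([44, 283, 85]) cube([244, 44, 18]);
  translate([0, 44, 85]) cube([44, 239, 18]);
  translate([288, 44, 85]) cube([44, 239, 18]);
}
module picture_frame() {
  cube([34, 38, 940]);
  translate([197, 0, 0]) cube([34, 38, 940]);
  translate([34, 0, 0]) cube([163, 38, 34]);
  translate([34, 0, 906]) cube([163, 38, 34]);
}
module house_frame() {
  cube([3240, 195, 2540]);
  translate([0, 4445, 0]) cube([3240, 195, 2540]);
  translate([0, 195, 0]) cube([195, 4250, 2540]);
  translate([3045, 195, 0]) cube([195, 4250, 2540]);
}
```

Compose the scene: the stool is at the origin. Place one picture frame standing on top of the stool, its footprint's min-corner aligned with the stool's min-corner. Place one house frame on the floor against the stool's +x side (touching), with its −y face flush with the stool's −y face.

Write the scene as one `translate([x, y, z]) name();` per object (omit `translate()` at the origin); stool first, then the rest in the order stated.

stool();
translate([0, 0, 408]) picture_frame();
translate([332, 0, 0]) house_frame();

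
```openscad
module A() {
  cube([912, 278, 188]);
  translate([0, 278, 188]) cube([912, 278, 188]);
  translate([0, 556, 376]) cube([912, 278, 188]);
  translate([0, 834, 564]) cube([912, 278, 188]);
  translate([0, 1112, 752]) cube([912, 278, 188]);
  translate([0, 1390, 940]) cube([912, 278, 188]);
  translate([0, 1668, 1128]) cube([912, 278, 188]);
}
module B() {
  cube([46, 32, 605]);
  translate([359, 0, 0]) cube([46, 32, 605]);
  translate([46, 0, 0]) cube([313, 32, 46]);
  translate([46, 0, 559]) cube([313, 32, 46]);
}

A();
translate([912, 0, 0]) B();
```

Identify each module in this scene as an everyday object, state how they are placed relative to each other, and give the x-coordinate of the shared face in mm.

A is a staircase. B is a picture frame. The picture frame is against the staircase's +x side, with their −y faces flush. The x-coordinate of the shared face is 912 mm.

The staircase's +x face and the picture frame's −x face are both at x = 912 mm.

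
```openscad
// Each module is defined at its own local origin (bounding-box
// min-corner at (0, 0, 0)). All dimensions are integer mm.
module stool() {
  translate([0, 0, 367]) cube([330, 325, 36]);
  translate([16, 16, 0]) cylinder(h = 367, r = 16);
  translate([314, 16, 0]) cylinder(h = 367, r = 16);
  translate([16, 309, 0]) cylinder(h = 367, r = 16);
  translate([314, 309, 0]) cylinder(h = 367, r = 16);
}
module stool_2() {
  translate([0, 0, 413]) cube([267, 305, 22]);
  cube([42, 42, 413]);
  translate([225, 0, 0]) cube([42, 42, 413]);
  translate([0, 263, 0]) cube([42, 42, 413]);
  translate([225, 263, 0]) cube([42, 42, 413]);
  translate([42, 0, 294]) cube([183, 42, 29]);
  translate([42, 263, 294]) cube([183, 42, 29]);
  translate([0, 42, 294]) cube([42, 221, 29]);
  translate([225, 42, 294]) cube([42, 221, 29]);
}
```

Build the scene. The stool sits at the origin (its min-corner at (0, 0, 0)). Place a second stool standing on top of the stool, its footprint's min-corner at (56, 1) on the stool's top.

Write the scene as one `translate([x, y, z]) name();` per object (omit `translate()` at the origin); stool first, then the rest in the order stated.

stool();
translate([56, 1, 403]) stool_2();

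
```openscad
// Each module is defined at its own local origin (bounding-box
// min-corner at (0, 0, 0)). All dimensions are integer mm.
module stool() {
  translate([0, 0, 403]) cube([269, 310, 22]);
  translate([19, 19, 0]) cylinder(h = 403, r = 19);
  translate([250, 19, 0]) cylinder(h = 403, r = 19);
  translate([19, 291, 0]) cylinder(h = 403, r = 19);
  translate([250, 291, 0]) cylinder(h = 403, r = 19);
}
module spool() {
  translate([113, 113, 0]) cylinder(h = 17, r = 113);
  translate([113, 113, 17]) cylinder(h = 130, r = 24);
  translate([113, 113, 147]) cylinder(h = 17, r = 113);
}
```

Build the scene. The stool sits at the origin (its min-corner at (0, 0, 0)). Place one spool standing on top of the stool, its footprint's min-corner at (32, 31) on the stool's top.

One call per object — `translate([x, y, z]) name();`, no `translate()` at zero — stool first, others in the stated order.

stool();
translate([32, 31, 425]) spool();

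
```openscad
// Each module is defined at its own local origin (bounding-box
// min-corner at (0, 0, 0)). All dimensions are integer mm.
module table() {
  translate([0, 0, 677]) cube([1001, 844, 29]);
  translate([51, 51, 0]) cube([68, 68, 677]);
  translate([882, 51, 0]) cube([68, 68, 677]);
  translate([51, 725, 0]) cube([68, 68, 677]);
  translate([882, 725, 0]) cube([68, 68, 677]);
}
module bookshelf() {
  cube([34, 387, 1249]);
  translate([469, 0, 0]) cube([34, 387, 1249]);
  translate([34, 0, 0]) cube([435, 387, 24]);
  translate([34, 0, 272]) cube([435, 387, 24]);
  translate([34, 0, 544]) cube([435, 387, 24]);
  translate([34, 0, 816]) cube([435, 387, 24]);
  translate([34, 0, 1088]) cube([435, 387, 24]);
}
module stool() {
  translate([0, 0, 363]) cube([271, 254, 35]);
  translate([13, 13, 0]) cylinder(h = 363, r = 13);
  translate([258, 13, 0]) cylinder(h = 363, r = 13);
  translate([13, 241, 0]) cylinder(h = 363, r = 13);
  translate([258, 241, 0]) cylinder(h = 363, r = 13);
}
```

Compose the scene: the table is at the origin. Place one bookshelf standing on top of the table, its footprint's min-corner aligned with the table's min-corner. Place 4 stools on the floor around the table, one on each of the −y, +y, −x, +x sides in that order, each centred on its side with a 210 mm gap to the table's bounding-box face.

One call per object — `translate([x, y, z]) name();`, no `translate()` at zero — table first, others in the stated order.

table();
translate([0, 0, 706]) bookshelf();
translate([365, -464, 0]) stool();
translate([365, 1054, 0]) stool();
translate([-481, 295, 0]) stool();
translate([1211, 295, 0]) stool();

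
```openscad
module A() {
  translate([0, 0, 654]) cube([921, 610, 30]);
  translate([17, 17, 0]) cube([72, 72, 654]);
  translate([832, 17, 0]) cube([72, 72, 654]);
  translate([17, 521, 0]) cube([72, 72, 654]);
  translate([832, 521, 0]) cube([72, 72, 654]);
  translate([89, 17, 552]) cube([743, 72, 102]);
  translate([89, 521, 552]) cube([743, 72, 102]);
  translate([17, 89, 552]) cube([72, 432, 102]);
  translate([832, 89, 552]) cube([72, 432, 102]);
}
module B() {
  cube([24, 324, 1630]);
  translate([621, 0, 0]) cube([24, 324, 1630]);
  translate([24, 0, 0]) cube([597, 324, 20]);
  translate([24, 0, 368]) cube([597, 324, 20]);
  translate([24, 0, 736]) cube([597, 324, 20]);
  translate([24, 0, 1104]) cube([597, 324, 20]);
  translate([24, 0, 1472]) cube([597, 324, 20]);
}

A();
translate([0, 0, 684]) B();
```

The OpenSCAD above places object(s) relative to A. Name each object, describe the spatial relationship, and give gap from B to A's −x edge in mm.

The bookshelf's min-x is at 0; the table's min-x is 0; gap = 0 mm.

A is a table. B is a bookshelf. The bookshelf is on top of the table. The gap from the bookshelf to the table's −x edge is 0 mm.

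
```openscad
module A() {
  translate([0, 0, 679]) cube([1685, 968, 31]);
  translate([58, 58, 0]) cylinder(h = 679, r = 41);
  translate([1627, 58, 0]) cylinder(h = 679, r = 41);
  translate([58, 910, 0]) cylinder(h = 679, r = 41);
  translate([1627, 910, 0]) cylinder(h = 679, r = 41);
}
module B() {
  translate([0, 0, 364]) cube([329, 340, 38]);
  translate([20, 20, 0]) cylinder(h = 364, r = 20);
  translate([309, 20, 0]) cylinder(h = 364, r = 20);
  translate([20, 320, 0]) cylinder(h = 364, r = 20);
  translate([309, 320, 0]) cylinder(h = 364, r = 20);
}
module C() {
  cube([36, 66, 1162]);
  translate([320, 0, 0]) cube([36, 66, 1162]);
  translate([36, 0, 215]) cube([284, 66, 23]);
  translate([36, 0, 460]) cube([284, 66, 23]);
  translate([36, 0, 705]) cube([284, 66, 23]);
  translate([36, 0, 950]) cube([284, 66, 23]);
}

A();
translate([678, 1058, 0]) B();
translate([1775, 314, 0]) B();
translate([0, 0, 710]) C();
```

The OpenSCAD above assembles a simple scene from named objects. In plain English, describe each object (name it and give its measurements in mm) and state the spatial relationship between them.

A is a rectangular dining table. The top is 1685×968×31 mm with its upper surface at z = 710 mm. It stands on four round legs of 82 mm diameter, each leg's bounding box inset 17 mm from the nearest pair of top edges, running from the floor to the underside of the top.

B is a four-legged stool. The seat is 329×340 mm, 38 mm thick, top at z = 402 mm. It stands on four round legs, each 40 mm in diameter, from z = 0 to the seat underside, each leg's axis is inset half a diameter from the nearest pair of seat edges (so the leg's bounding box is flush with the corner).

C is a straight ladder. Two 36×66 mm vertical rails, 1162 mm tall, stand 356 mm apart (outside-to-outside) with their front faces coplanar on the −y side. 4 rungs, each 66 mm deep and 23 mm tall, span between the inner faces of the rails, front faces flush with the rails. The lowest rung's underside is at z = 215 mm and rungs are spaced 245 mm apart (underside to underside).

Two stools sit around the table at the +y, +x sides. The ladder is on top of the table.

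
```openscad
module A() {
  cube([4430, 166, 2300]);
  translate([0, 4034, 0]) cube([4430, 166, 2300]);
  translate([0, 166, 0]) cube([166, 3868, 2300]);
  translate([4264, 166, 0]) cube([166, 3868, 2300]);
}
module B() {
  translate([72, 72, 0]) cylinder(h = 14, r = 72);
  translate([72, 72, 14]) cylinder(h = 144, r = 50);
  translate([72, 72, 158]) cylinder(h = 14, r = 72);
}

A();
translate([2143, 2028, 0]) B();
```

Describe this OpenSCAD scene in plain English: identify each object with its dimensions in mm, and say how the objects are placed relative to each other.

A is the wall frame of a small rectangular building: four walls, each 2300 mm tall and 166 mm thick, enclosing a footprint 4430 mm (x) by 4200 mm (y) outside-to-outside, with no floor or roof. The front and back walls (the −y and +y sides) span the full width; the two side walls fit between them.

B is a spool: two coaxial disc flanges of radius 72 mm and thickness 14 mm, joined by a core cylinder of radius 50 mm and height 144 mm. The lower flange rests on z = 0 and the three cylinders share a vertical axis.

The spool sits inside the house frame, centred.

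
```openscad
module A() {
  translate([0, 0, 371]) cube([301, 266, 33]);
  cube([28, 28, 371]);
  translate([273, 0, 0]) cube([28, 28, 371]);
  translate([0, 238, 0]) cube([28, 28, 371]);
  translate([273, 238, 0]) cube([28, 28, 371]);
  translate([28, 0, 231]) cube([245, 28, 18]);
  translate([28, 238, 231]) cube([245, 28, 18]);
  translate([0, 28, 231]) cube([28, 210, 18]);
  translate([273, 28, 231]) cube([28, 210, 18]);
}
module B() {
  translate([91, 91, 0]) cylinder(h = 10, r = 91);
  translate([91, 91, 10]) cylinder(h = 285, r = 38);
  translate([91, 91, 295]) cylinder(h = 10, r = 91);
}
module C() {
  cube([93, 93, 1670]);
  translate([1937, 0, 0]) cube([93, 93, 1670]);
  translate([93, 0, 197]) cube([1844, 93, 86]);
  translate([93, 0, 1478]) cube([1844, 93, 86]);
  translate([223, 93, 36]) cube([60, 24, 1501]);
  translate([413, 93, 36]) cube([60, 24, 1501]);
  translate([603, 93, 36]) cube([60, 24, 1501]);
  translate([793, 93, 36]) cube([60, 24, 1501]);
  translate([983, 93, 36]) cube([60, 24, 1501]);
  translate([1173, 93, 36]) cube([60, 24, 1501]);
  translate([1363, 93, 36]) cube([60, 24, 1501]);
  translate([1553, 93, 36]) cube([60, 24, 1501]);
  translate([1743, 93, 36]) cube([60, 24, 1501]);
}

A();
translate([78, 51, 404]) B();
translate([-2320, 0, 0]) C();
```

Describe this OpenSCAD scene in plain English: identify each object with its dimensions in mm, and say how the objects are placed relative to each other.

A is a simple wooden stool: a rectangular seat 301 mm (x) by 266 mm (y), 33 mm thick, top face at z = 404 mm, on four square legs, each 28×28 mm in cross-section. The legs rest on z = 0, each flush with a corner of the seat. Four stretchers, 28 mm wide and 18 mm tall, connect adjacent legs with their undersides at z = 231 mm, each running between the inner faces of the legs it joins and aligned with the legs' outer faces on the other axis.

B is a spool: two coaxial disc flanges of radius 91 mm and thickness 10 mm, joined by a core cylinder of radius 38 mm and height 285 mm. The lower flange rests on z = 0 and the three cylinders share a vertical axis.

C is a fence section. Two 93×93 mm posts, 1670 mm tall, stand on the floor with a clear span of 1844 mm between their inner faces. Two horizontal rails of 93×86 mm section span the gap between the posts with their undersides at z = 197 mm and z = 1478 mm, flush with the posts' −y face. 9 pickets, each 60 mm wide, 24 mm thick and 1501 mm tall, are fixed to the +y face of the rails with their bottoms at z = 36 mm, evenly spaced across the span with equal gaps (rounded down to the nearest mm) at the −x end and between each pair — any rounding remainder accumulates at the +x end.

The spool is on top of the stool. The fence section is on the floor beside the stool on its −x side.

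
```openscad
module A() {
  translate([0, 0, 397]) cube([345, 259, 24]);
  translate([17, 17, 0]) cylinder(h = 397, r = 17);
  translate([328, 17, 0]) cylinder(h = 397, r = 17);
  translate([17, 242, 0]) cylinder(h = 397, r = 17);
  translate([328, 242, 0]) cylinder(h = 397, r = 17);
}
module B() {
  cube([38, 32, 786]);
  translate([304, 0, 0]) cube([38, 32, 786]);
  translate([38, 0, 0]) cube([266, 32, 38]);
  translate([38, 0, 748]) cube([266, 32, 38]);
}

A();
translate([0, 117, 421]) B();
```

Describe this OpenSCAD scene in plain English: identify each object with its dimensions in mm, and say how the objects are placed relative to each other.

A is a four-legged stool. The seat is 345×259 mm, 24 mm thick, top at z = 421 mm. It stands on four round legs, each 34 mm in diameter, from z = 0 to the seat underside, each leg's axis is inset half a diameter from the nearest pair of seat edges (so the leg's bounding box is flush with the corner).

B is a rectangular picture frame lying in the x–z plane (depth along y). The opening is 266 mm wide (x) by 710 mm tall (z), surrounded by a border 38 mm wide on all four sides. The frame is 32 mm deep and is made of two full-height vertical stiles with two horizontal rails fitted between them.

The picture frame is on top of the stool.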